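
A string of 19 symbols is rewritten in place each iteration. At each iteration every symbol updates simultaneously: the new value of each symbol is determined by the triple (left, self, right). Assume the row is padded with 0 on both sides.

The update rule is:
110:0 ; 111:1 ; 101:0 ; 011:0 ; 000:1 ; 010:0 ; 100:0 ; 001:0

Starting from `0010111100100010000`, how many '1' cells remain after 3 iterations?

iteration 1: 1000011000001000111
iteration 2: 0011000011100010010
iteration 3: 1000011001001000000
count of 1: 5

5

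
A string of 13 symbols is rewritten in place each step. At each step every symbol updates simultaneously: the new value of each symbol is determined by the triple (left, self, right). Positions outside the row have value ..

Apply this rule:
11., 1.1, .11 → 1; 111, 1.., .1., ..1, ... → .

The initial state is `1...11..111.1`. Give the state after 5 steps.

....11.......

step 1: ....11..1.11.
step 2: ....11...111.
step 3: ....11...1.1.
step 4: ....11....1..
step 5: ....11.......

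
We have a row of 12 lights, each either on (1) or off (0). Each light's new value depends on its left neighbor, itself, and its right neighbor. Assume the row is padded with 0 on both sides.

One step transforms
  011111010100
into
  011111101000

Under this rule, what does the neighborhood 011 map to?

At position 1 the neighborhood is 011; the next row has 1 there.

1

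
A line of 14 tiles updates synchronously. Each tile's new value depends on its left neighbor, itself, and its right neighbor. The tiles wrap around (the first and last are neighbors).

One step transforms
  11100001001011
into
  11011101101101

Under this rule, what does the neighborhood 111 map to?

At position 0 the neighborhood is 111; the next row has 1 there.

1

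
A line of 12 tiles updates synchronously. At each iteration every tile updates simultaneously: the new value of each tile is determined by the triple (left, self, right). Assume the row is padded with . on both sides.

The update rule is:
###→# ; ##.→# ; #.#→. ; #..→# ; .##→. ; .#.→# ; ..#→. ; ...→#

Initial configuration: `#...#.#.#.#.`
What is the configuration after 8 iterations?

#.#..#.#.#.#

###.#.#.#.##
.##.#.#.#..#
..#.#.#.##.#
#.#.#.#..#.#
#.#.#.##.#.#
#.#.#..#.#.#
#.#.##.#.#.#
#.#..#.#.#.#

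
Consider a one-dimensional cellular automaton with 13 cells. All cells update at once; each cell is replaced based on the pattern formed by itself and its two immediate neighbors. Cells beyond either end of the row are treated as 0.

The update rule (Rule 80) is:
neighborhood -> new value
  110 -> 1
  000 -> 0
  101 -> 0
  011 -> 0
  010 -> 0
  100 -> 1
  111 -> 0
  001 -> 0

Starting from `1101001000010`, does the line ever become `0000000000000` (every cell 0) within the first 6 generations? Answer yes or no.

no

generation 1: 0100100100001
generation 2: 0010010010000
generation 3: 0001001001000
generation 4: 0000100100100
generation 5: 0000010010010
generation 6: 0000001001001
generation 6 is 0000001001001, still not uniform 0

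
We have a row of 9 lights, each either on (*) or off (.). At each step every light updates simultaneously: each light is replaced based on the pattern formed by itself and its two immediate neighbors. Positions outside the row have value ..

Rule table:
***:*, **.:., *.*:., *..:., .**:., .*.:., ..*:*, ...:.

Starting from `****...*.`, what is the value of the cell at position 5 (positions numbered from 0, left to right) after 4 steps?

.**...*..
*....*...
....*....
...*.....
position 5 holds .

.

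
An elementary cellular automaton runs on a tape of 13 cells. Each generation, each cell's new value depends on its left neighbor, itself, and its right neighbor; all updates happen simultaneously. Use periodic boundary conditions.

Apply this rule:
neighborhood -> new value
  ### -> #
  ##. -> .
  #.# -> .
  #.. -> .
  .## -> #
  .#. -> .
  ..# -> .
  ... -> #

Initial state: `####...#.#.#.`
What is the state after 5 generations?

###..#.......
##.....#####.
#..###.####..
...##..###...
##.#...##..##

##.#...##..##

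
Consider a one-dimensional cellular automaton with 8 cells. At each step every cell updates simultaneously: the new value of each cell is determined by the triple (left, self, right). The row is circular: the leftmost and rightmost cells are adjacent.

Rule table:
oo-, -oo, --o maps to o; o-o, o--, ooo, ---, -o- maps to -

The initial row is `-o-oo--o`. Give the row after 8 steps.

----ooo-

---oo-o-
--ooo---
-oo-o---
ooo-----
o-o----o
o-----oo
o----oo-
----ooo-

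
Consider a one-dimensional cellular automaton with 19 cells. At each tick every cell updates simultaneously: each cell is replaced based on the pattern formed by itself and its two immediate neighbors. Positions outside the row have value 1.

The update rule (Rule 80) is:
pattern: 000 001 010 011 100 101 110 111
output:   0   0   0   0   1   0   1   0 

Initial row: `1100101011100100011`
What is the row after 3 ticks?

tick 1: 0110000000110010000
tick 2: 0011000000011001000
tick 3: 1001100000001100100

1001100000001100100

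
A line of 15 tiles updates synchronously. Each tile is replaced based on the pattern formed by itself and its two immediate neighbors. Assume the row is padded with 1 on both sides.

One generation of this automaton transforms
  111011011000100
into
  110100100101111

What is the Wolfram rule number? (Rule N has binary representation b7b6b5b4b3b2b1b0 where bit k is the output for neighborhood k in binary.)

position 0: 111 → 1  (bit 7 = 1)
position 2: 110 → 0  (bit 6 = 0)
position 3: 101 → 1  (bit 5 = 1)
position 9: 100 → 1  (bit 4 = 1)
position 4: 011 → 0  (bit 3 = 0)
position 12: 010 → 1  (bit 2 = 1)
position 11: 001 → 1  (bit 1 = 1)
position 10: 000 → 0  (bit 0 = 0)
bits b7..b0 = 10110110 = 182

182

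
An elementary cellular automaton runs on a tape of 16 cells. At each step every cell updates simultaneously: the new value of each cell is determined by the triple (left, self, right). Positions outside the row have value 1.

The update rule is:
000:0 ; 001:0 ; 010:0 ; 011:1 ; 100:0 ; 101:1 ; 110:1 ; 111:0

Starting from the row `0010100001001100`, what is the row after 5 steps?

0000000000001100

0001000000001100
0000000000001100
0000000000001100  (fixed point — unchanged through step 5)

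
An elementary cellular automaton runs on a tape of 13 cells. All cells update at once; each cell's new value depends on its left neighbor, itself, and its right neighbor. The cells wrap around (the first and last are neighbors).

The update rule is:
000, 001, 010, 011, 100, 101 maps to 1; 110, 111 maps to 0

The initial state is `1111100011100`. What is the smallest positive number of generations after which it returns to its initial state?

1000011110011
0111110001110
1100001111001
0011111000111
1110000111100
1001111100011
0111000011110
1100111110001
0011100001111
1110011111000
1001110000111
0111001111100
1100111000011
0011100111110
1110011100001
0001110011111
1111001110000
1000111001111
0111100111000
1100011100111
0011110011100
1110001110011
0001111001110
1111000111001
0000111100111
1111100011100

26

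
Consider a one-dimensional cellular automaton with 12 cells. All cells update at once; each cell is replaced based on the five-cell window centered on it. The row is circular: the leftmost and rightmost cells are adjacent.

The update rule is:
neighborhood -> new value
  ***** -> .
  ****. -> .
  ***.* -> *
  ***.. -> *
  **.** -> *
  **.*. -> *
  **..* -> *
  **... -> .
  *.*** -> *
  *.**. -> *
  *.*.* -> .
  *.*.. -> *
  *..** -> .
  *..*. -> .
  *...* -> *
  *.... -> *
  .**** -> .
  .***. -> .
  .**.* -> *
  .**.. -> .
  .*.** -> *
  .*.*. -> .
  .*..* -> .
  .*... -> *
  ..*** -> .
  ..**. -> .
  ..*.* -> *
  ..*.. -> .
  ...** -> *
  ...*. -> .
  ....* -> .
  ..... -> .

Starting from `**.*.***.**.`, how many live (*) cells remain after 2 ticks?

***.**.*****
..******....
count of *: 6

6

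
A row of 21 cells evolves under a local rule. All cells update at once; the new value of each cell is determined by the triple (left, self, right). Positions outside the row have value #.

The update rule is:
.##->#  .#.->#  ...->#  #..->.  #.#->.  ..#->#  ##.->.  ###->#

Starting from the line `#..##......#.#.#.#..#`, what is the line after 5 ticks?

..##..######.#.#.#.##
.##..######..#.#.#.##
.#..######..##.#.#.##
.#.######..##..#.#.##
.#.#####..##..##.#.##

.#.#####..##..##.#.##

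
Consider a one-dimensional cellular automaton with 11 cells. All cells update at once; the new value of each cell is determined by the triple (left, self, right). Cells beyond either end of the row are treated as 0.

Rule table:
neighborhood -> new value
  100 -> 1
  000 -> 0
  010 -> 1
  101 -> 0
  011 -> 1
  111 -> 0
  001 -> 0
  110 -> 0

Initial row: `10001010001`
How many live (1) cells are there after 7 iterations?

6

iteration 1: 11001011001
iteration 2: 10101010101
iteration 3: 10101010101  (fixed point — unchanged through iteration 7)
count of 1: 6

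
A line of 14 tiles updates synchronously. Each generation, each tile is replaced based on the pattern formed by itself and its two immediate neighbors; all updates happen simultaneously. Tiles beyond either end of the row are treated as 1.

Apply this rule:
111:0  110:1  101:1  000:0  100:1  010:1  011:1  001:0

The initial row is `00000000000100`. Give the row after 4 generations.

10000000000110
11000000000111
01100000000100
11110000000110

11110000000110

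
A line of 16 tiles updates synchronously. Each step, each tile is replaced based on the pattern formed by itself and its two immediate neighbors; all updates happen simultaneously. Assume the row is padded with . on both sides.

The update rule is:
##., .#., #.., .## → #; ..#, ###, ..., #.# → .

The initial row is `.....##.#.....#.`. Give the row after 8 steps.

step 1: .....##.##....##
step 2: .....##.###...##
step 3: .....##.#.##..##
step 4: .....##.#.###.##
step 5: .....##.#.#.#.##
step 6: .....##.#.#.#.##  (fixed point — unchanged through step 8)

.....##.#.#.#.##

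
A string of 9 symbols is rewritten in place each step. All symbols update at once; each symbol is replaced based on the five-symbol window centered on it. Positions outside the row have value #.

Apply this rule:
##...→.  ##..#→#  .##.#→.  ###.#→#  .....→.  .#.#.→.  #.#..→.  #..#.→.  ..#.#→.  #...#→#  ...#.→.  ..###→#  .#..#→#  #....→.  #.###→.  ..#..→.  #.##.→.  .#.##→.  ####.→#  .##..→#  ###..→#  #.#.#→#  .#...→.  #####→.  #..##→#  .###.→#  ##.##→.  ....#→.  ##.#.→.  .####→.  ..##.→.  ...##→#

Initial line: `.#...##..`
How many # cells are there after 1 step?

...##.###
count of #: 5

5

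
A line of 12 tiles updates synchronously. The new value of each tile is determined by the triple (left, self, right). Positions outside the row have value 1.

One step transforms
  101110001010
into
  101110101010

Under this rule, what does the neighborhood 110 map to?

At position 0 the neighborhood is 110; the next row has 1 there.

1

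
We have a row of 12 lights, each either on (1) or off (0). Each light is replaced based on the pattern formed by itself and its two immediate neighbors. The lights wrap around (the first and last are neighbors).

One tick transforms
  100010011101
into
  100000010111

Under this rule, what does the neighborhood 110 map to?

1

At position 0 the neighborhood is 110; the next row has 1 there.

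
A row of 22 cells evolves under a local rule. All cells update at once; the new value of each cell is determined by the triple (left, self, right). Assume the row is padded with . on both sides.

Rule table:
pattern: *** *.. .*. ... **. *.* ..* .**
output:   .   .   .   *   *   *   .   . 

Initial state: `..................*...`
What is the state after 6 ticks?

............*.*..*.*..

tick 1: *****************...**
tick 2: ................*.*..*
tick 3: ***************..*....
tick 4: ..............*....***
tick 5: *************...**...*
tick 6: ............*.*..*.*..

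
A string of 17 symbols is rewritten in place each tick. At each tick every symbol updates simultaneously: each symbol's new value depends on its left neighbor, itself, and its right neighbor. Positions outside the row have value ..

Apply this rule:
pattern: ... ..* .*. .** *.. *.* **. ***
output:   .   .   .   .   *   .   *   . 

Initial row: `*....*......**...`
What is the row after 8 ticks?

........*....*...

tick 1: .*....*......**..
tick 2: ..*....*......**.
tick 3: ...*....*......**
tick 4: ....*....*......*
tick 5: .....*....*......
tick 6: ......*....*.....
tick 7: .......*....*....
tick 8: ........*....*...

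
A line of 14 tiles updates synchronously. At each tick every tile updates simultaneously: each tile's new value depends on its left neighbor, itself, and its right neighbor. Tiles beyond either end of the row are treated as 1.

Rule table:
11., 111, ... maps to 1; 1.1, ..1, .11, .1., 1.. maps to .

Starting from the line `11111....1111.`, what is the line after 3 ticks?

11111....1..1.

11111.11..111.
11111..1...11.
11111....1..1.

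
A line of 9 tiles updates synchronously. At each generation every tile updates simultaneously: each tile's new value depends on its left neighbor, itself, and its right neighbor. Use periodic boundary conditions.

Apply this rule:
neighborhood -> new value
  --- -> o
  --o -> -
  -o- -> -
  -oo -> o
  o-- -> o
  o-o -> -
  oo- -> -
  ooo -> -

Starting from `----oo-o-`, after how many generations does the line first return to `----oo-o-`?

generation 1: ooo-o---o
generation 2: -----oo-o
generation 3: oooo-o---
generation 4: o-----oo-
generation 5: -oooo-o--
generation 6: -o-----oo
generation 7: --oooo-o-
generation 8: o-o-----o
generation 9: ---oooo-o
generation 10: oo-o-----
generation 11: o---oooo-
generation 12: -oo-o----
generation 13: -o---oooo
generation 14: --oo-o---
generation 15: o-o---ooo
generation 16: ---oo-o--
generation 17: oo-o---oo
generation 18: ----oo-o-

18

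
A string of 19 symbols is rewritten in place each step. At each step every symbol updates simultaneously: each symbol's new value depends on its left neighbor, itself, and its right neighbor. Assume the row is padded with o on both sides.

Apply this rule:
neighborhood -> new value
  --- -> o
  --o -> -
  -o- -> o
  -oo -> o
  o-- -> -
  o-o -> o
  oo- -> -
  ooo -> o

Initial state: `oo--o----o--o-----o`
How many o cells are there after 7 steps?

13

step 1: o---o-oo-o--o-ooo-o
step 2: --o-ooo-oo--oooo-oo
step 3: --oooo-oo---ooo-ooo
step 4: --ooo-oo--o-oo-oooo
step 5: --oo-oo---ooo-ooooo
step 6: --o-oo--o-oo-oooooo
step 7: --ooo---ooo-ooooooo
count of o: 13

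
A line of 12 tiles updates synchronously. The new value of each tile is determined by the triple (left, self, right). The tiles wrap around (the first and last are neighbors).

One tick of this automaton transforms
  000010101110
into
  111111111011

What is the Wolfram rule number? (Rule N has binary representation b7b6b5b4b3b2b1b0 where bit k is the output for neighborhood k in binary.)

position 9: 111 → 0  (bit 7 = 0)
position 10: 110 → 1  (bit 6 = 1)
position 5: 101 → 1  (bit 5 = 1)
position 11: 100 → 1  (bit 4 = 1)
position 8: 011 → 1  (bit 3 = 1)
position 4: 010 → 1  (bit 2 = 1)
position 3: 001 → 1  (bit 1 = 1)
position 0: 000 → 1  (bit 0 = 1)
bits b7..b0 = 01111111 = 127

127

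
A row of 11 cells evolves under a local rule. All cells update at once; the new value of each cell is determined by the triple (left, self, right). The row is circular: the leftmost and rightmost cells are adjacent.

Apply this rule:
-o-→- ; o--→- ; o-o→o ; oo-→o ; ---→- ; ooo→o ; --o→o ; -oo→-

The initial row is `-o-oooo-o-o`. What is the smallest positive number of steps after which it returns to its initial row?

o-o-oooo-o-
-o-o-oooo-o
o-o-o-oooo-
-o-o-o-oooo
o-o-o-o-ooo
oo-o-o-o-oo
ooo-o-o-o-o
oooo-o-o-o-
-oooo-o-o-o
o-oooo-o-o-
-o-oooo-o-o

11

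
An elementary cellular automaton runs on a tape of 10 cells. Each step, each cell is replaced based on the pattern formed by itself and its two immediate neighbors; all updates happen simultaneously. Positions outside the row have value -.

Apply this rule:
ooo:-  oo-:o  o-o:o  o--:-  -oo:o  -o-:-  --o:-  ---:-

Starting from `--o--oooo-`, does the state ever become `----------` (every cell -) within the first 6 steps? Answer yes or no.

yes

step 1: -----o--o-
step 2: ----------
all cells are - at step 2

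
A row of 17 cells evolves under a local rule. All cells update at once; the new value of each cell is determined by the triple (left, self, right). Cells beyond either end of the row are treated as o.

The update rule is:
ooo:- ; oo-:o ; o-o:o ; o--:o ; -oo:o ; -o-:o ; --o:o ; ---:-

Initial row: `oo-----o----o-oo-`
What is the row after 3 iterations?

---oooooo--oo---o

iteration 1: -oo---ooo--oooooo
iteration 2: oooo-oo-oooo-----
iteration 3: ---oooooo--oo---o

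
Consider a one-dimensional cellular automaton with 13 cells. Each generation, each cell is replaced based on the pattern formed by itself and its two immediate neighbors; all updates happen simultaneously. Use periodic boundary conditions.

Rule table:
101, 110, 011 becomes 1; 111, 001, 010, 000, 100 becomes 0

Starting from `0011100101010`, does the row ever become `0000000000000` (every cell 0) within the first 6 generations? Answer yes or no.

0010100010100
0001000001000
0000000000000
all cells are 0 at generation 3

yes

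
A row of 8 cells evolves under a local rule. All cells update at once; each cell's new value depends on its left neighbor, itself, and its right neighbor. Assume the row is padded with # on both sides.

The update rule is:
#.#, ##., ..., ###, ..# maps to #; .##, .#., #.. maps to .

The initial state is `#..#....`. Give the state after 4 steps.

###.#.#.

#.#..###
##..#.##
##.#.#.#
###.#.#.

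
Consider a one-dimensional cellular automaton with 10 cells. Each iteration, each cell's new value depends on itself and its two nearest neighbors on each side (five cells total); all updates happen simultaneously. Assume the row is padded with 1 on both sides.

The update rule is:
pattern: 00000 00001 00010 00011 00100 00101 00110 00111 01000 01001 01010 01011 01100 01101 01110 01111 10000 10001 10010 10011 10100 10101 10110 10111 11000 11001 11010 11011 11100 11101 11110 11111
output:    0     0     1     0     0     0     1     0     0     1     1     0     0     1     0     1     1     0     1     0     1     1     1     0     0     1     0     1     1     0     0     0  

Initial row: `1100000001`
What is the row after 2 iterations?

0111010000

0101000000
0111010000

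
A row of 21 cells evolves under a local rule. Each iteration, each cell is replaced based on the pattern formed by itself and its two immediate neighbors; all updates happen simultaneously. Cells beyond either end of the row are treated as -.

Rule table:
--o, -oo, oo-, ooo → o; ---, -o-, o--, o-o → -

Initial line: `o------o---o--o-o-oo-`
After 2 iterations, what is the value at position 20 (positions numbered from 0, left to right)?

------o---o--o----oo-
-----o---o--o----ooo-
position 20 holds -

-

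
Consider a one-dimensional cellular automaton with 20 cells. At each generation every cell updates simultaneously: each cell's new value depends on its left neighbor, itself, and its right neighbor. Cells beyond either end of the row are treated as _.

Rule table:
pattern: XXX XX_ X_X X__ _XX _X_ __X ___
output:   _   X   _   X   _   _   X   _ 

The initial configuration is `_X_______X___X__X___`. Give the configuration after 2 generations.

X_X_____X_X_X_XX_X__
___X___X_______X__X_

___X___X_______X__X_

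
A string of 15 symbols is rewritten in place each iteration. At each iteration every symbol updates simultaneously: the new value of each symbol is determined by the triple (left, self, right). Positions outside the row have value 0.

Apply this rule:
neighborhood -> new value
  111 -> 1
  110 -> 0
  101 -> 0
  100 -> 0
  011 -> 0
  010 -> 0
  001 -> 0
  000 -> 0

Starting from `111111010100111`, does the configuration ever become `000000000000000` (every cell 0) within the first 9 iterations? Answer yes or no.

011110000000010
001100000000000
000000000000000
all cells are 0 at iteration 3

yes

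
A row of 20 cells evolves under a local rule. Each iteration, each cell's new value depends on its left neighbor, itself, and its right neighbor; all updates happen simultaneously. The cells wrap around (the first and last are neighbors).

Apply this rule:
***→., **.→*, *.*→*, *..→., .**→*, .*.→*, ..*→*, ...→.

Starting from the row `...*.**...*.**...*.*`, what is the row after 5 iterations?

..*****..*****..****
.**...*.**...*.**..*
***..*****..*****.**
..*.**...*.**...***.
.*****..*****..**.*.

.*****..*****..**.*.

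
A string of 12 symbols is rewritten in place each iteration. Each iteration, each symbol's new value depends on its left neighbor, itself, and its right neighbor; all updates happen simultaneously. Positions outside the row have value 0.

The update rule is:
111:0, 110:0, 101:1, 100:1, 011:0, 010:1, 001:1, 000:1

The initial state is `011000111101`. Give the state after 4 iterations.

100111000011
111000111100
000111000011
111000111100

111000111100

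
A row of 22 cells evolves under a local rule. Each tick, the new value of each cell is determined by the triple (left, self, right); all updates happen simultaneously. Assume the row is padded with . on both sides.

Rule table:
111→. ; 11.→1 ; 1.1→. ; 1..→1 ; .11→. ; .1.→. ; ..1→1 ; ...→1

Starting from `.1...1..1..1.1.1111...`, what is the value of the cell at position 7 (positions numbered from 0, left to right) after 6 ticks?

1.111.11.11.......1111
....1..1..11111111...1
1111.11.11.......1111.
...1..1..11111111...11
111.11.11.......1111.1
..1..1..11111111...1..
position 7 holds .

.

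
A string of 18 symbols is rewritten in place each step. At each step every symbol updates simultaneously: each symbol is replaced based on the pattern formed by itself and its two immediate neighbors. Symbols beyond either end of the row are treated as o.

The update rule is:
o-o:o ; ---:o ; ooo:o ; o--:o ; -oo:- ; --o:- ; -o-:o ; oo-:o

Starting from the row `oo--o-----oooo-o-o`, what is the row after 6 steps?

oooooooo-ooooo--oo

ooo-ooooo--oooooo-
oooo-ooooo--oooooo
ooooo-ooooo--ooooo
oooooo-ooooo--oooo
ooooooo-ooooo--ooo
oooooooo-ooooo--oo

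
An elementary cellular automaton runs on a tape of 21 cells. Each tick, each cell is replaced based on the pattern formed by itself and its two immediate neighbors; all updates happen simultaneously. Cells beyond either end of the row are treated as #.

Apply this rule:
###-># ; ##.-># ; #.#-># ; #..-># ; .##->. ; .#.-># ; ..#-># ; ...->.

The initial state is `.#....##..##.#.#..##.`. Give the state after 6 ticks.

###..#.###.#######.##
#######.###.#######.#
########.###.#######.
#########.###.#######
##########.###.######
###########.###.#####

###########.###.#####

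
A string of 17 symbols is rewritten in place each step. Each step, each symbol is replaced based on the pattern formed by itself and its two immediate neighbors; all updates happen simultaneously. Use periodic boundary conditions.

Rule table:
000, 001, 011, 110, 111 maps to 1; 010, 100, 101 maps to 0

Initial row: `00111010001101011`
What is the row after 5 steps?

step 1: 01111000111100011
step 2: 01111011111101111
step 3: 01111011111101111  (fixed point — unchanged through step 5)

01111011111101111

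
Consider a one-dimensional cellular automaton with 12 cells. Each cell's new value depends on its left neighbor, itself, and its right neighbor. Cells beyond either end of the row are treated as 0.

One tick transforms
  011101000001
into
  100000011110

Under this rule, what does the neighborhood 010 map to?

At position 5 the neighborhood is 010; the next row has 0 there.

0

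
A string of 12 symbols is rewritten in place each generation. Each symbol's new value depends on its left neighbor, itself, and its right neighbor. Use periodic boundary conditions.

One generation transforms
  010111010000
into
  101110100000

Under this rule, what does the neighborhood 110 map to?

0

At position 5 the neighborhood is 110; the next row has 0 there.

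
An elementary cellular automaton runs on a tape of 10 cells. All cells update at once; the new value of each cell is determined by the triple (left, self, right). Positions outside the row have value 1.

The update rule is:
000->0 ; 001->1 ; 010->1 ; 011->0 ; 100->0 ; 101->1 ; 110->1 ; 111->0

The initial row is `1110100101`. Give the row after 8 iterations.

1000100101

0011101110
0100110011
1101010100
0111111101
1000000110
1000001011
1000011100
1000100101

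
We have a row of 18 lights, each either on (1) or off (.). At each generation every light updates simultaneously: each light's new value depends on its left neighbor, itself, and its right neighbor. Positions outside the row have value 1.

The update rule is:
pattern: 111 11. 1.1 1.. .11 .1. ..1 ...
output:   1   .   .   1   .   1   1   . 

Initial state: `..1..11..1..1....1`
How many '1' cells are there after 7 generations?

7

11111..1111111..1.
1111.11.11111.111.
111......111...1..
11.1....1.1.1.1111
1..11..11.1.1..111
.11..11...1.111.11
...11..1.11..1...1
count of 1: 7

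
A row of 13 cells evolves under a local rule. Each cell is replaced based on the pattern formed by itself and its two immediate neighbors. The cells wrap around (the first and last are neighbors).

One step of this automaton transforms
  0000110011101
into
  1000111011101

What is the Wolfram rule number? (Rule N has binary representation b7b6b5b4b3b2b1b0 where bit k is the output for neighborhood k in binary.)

220

position 9: 111 → 1  (bit 7 = 1)
position 5: 110 → 1  (bit 6 = 1)
position 11: 101 → 0  (bit 5 = 0)
position 0: 100 → 1  (bit 4 = 1)
position 4: 011 → 1  (bit 3 = 1)
position 12: 010 → 1  (bit 2 = 1)
position 3: 001 → 0  (bit 1 = 0)
position 1: 000 → 0  (bit 0 = 0)
bits b7..b0 = 11011100 = 220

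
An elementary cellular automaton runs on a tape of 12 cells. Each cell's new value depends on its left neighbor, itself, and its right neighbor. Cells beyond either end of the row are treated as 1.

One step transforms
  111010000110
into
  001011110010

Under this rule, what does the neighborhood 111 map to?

0

At position 0 the neighborhood is 111; the next row has 0 there.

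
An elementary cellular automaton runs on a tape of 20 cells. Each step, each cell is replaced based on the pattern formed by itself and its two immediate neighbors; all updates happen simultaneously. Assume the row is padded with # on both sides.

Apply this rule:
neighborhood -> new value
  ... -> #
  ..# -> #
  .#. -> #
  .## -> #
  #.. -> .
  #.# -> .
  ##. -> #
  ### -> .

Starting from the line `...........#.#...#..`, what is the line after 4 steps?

step 1: .###########.#.###.#
step 2: .#.........#.#.#.#.#
step 3: .#.#########.#.#.#.#
step 4: .#.#.......#.#.#.#.#

.#.#.......#.#.#.#.#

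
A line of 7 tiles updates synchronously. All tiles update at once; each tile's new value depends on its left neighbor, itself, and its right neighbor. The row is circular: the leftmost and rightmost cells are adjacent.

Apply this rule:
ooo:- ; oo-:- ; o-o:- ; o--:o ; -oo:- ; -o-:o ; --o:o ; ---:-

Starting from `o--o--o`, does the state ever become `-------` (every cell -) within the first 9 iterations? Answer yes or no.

-ooooo-
o-----o
-o---o-
ooo-ooo
-------
all cells are - at iteration 5

yes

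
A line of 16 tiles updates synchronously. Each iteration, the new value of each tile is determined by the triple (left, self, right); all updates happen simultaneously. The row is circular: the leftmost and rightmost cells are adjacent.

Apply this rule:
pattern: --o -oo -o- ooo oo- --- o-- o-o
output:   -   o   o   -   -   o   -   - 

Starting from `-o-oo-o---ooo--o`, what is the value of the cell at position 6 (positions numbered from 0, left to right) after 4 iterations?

o

-o-o--o-o-o----o
-o-o--o-o-o-oo-o
-o-o--o-o-o-o--o
-o-o--o-o-o-o--o
position 6 holds o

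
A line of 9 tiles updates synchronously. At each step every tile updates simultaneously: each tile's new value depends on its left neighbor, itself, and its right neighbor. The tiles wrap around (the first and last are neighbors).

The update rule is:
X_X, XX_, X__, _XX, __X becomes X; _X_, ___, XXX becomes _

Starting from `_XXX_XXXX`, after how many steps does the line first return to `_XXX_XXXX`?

XX_XXX__X
_XXX_XXXX

2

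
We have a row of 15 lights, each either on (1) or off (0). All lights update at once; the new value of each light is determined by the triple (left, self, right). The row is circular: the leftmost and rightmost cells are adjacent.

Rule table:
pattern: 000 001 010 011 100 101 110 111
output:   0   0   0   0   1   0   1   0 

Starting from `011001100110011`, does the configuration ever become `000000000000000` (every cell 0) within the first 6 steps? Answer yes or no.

001100110011001
100110011001100
010011001100110
001001100110011
100100110011001
110010011001100
step 6 is 110010011001100, still not uniform 0

no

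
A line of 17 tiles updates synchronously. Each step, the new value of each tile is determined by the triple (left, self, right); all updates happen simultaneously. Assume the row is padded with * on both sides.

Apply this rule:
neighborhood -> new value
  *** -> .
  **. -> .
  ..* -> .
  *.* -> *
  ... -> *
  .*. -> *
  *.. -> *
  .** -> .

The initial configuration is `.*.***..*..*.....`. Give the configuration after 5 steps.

step 1: ***...*.**.*****.
step 2: ...**.**..*.....*
step 3: **...*..*.*****..
step 4: ..**.**.**.....*.
step 5: *...*..*..****.**

*...*..*..****.**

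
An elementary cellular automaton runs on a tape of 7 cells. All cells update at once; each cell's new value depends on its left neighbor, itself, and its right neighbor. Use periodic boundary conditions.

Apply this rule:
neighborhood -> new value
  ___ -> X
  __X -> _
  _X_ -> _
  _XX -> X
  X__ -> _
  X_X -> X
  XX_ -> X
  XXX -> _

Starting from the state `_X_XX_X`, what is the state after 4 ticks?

tick 1: X_XXXX_
tick 2: _XX__XX
tick 3: XXX__XX
tick 4: __X__X_

__X__X_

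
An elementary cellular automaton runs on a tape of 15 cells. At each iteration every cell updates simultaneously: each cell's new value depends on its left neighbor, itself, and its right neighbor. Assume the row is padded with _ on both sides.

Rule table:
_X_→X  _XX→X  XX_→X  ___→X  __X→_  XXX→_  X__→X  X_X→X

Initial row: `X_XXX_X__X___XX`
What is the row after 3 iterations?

XXX_XX_X_XXX__X

XXX_XXXX_XXX_XX
X_XXX__XXX_XXXX
XXX_XX_X_XXX__X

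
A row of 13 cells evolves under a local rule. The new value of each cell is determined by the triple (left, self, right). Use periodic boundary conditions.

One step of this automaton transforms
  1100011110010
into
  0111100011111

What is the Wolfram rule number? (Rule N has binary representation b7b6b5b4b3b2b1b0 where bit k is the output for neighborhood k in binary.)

119

position 6: 111 → 0  (bit 7 = 0)
position 1: 110 → 1  (bit 6 = 1)
position 12: 101 → 1  (bit 5 = 1)
position 2: 100 → 1  (bit 4 = 1)
position 0: 011 → 0  (bit 3 = 0)
position 11: 010 → 1  (bit 2 = 1)
position 4: 001 → 1  (bit 1 = 1)
position 3: 000 → 1  (bit 0 = 1)
bits b7..b0 = 01110111 = 119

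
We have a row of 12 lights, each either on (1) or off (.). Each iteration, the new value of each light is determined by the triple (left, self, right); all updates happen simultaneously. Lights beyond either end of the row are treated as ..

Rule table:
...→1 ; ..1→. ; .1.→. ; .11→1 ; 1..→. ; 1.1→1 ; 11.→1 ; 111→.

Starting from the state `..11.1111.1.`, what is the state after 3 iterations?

iteration 1: 1.1111..11..
iteration 2: .11..1..11.1
iteration 3: .11.....111.

.11.....111.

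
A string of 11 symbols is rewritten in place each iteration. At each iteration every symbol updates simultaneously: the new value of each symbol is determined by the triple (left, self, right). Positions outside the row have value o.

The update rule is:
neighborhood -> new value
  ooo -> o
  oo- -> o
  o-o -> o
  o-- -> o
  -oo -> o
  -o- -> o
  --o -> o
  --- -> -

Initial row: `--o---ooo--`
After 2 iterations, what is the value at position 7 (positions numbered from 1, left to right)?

o

iteration 1: oooo-oooooo
iteration 2: ooooooooooo
position 7 holds o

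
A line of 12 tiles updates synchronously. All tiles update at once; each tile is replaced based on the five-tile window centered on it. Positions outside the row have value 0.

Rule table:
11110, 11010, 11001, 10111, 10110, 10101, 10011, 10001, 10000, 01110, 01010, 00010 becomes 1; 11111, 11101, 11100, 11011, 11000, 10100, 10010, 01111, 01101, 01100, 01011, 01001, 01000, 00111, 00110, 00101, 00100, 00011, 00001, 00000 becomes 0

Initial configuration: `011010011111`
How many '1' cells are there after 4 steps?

000100100010
001000001100
010010000001
100000100010
count of 1: 3

3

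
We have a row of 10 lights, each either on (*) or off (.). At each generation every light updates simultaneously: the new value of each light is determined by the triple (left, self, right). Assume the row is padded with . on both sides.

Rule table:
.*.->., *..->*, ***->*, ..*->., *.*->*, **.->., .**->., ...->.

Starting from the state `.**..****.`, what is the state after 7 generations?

...*..**.*
....*...*.
.....*...*
......*...
.......*..
........*.
.........*

.........*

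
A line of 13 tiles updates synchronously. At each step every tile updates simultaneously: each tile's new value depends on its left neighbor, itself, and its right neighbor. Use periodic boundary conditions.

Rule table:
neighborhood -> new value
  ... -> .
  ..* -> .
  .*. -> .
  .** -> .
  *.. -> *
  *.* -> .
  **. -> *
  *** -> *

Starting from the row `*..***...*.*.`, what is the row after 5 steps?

.*..***......
..*..***.....
...*..***....
....*..***...
.....*..***..

.....*..***..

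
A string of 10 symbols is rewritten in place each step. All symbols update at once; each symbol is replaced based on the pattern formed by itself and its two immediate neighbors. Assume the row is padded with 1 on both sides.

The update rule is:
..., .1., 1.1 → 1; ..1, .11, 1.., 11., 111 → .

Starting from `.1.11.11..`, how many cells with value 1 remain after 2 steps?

111..1....
.....1.11.
count of 1: 3

3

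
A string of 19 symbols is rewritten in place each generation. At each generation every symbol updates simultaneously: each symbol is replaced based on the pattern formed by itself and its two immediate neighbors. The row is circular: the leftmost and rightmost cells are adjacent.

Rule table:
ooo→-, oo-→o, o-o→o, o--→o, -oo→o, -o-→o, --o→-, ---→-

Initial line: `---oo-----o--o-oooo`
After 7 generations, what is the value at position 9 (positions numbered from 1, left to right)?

o--ooo----oo-ooo--o
oo-o-oo---oooo-oo-o
-ooooooo--o--oooooo
oo-----oo-oo-o----o
-oo----oooooooo---o
oooo---o------oo--o
---oo--oo-----ooo-o
position 9 holds o

o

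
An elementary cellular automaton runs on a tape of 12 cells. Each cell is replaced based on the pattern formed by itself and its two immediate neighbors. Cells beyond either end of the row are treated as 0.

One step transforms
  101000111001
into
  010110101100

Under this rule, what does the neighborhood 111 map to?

At position 7 the neighborhood is 111; the next row has 0 there.

0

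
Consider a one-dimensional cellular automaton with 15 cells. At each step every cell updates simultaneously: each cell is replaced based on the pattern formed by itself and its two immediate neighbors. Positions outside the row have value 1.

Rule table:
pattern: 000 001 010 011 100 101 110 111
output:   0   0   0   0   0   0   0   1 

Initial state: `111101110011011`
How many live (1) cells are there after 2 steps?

111000100000001
110000000000000
count of 1: 2

2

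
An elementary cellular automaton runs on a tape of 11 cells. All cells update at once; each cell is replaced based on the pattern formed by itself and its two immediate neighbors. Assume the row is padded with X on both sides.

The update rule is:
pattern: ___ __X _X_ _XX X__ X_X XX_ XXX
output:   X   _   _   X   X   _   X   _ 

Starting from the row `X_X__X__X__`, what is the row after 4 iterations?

iteration 1: X__X__X__X_
iteration 2: XX__X__X___
iteration 3: _XX__X__XX_
iteration 4: _XXX__X_XX_

_XXX__X_XX_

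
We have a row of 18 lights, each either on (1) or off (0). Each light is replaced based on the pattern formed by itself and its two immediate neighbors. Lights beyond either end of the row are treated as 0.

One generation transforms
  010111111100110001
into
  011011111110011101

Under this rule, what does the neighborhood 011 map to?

0

At position 3 the neighborhood is 011; the next row has 0 there.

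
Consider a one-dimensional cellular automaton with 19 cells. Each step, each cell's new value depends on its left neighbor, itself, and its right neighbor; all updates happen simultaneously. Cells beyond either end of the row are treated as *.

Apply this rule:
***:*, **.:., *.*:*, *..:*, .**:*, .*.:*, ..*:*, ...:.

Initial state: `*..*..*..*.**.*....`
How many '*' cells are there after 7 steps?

.***********.***..*
***********.***.***
**********.***.****
*********.***.*****
********.***.******
*******.***.*******
******.***.********
count of *: 17

17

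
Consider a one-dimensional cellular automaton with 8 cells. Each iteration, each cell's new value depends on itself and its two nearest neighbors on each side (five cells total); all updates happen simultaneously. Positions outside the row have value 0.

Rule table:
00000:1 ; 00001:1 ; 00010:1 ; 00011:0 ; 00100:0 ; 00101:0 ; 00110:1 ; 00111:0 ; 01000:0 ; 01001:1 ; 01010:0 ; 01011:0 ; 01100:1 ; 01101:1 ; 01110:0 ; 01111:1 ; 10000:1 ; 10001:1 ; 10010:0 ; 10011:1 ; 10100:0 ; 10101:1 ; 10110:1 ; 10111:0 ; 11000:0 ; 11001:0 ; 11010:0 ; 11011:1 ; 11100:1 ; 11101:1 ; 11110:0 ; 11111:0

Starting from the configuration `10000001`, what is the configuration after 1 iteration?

00111110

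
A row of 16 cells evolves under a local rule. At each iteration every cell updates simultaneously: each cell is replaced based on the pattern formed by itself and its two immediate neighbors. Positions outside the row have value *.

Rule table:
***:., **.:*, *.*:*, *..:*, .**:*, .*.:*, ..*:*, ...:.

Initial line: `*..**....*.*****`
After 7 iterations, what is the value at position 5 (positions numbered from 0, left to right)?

******..****....
.....****..**..*
*...**..********
**.******.......
.***....**.....*
**.**..****...**
.*******..**.**.
position 5 holds *

*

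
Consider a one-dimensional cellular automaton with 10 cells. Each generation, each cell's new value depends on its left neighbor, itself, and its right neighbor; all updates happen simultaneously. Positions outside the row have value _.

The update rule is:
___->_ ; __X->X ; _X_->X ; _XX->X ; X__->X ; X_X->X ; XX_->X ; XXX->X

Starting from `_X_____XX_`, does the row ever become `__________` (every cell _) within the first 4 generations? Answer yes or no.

XXX___XXXX
XXXX_XXXXX
XXXXXXXXXX
XXXXXXXXXX
generation 4 is XXXXXXXXXX, still not uniform _

no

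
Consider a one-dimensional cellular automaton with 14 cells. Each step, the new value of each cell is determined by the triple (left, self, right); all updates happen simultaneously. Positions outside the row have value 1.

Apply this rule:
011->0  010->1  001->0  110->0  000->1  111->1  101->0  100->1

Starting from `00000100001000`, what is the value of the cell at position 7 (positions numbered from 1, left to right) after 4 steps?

1

11110111101110
11100011000100
11011000110110
10000110000000
position 7 holds 1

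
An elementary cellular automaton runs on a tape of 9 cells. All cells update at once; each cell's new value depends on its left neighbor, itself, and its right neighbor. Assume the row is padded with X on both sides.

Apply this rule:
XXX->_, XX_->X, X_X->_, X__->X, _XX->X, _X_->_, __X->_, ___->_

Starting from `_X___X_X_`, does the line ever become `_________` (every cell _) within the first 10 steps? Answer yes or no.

__X______
X__X_____
XX__X____
_XX__X___
_XXX__X__
_X_XX__X_
___XXX___
X__X_XX__
XX___XXX_
_XX__X_X_
step 10 is _XX__X_X_, still not uniform _

no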